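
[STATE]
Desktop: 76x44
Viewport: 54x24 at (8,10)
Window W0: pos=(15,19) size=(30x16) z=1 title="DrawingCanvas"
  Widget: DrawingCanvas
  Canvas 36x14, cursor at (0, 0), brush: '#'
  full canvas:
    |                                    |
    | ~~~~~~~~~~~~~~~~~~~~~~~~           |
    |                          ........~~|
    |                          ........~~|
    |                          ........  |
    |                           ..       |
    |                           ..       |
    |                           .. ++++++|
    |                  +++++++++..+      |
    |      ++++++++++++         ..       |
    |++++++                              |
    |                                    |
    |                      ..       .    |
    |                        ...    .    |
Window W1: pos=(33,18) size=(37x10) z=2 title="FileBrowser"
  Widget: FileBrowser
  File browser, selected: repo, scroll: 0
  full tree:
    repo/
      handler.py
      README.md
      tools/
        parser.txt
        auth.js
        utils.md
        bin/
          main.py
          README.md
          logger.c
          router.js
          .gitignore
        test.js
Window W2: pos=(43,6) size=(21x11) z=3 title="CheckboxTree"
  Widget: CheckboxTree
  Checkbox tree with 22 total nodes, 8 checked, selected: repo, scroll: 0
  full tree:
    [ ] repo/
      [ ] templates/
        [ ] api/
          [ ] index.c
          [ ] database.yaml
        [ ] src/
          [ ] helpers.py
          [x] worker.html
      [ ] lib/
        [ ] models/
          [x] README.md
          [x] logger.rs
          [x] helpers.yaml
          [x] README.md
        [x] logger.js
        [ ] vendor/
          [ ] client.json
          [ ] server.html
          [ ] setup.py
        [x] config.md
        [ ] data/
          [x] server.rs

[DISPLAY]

                                   ┃   [-] templates/ 
                                   ┃     [ ] api/     
                                   ┃       [ ] index.c
                                   ┃       [ ] databas
                                   ┃     [-] src/     
                                   ┃       [ ] helpers
                                   ┗━━━━━━━━━━━━━━━━━━
                                                      
                         ┏━━━━━━━━━━━━━━━━━━━━━━━━━━━━
       ┏━━━━━━━━━━━━━━━━━┃ FileBrowser                
       ┃ DrawingCanvas   ┠────────────────────────────
       ┠─────────────────┃> [-] repo/                 
       ┃+                ┃    handler.py              
       ┃ ~~~~~~~~~~~~~~~~┃    README.md               
       ┃                 ┃    [+] tools/              
       ┃                 ┃                            
       ┃                 ┃                            
       ┃                 ┗━━━━━━━━━━━━━━━━━━━━━━━━━━━━
       ┃                           .┃                 
       ┃                           .┃                 
       ┃                  +++++++++.┃                 
       ┃      ++++++++++++         .┃                 
       ┃++++++                      ┃                 
       ┃                            ┃                 


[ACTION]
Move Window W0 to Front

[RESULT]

                                   ┃   [-] templates/ 
                                   ┃     [ ] api/     
                                   ┃       [ ] index.c
                                   ┃       [ ] databas
                                   ┃     [-] src/     
                                   ┃       [ ] helpers
                                   ┗━━━━━━━━━━━━━━━━━━
                                                      
                         ┏━━━━━━━━━━━━━━━━━━━━━━━━━━━━
       ┏━━━━━━━━━━━━━━━━━━━━━━━━━━━━┓r                
       ┃ DrawingCanvas              ┃─────────────────
       ┠────────────────────────────┨                 
       ┃+                           ┃.py              
       ┃ ~~~~~~~~~~~~~~~~~~~~~~~~   ┃md               
       ┃                          ..┃ls/              
       ┃                          ..┃                 
       ┃                          ..┃                 
       ┃                           .┃━━━━━━━━━━━━━━━━━
       ┃                           .┃                 
       ┃                           .┃                 
       ┃                  +++++++++.┃                 
       ┃      ++++++++++++         .┃                 
       ┃++++++                      ┃                 
       ┃                            ┃                 


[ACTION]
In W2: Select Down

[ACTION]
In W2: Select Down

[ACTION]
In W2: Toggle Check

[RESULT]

                                   ┃   [-] templates/ 
                                   ┃>    [x] api/     
                                   ┃       [x] index.c
                                   ┃       [x] databas
                                   ┃     [-] src/     
                                   ┃       [ ] helpers
                                   ┗━━━━━━━━━━━━━━━━━━
                                                      
                         ┏━━━━━━━━━━━━━━━━━━━━━━━━━━━━
       ┏━━━━━━━━━━━━━━━━━━━━━━━━━━━━┓r                
       ┃ DrawingCanvas              ┃─────────────────
       ┠────────────────────────────┨                 
       ┃+                           ┃.py              
       ┃ ~~~~~~~~~~~~~~~~~~~~~~~~   ┃md               
       ┃                          ..┃ls/              
       ┃                          ..┃                 
       ┃                          ..┃                 
       ┃                           .┃━━━━━━━━━━━━━━━━━
       ┃                           .┃                 
       ┃                           .┃                 
       ┃                  +++++++++.┃                 
       ┃      ++++++++++++         .┃                 
       ┃++++++                      ┃                 
       ┃                            ┃                 


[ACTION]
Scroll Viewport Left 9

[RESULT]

                                           ┃   [-] tem
                                           ┃>    [x] a
                                           ┃       [x]
                                           ┃       [x]
                                           ┃     [-] s
                                           ┃       [ ]
                                           ┗━━━━━━━━━━
                                                      
                                 ┏━━━━━━━━━━━━━━━━━━━━
               ┏━━━━━━━━━━━━━━━━━━━━━━━━━━━━┓r        
               ┃ DrawingCanvas              ┃─────────
               ┠────────────────────────────┨         
               ┃+                           ┃.py      
               ┃ ~~~~~~~~~~~~~~~~~~~~~~~~   ┃md       
               ┃                          ..┃ls/      
               ┃                          ..┃         
               ┃                          ..┃         
               ┃                           .┃━━━━━━━━━
               ┃                           .┃         
               ┃                           .┃         
               ┃                  +++++++++.┃         
               ┃      ++++++++++++         .┃         
               ┃++++++                      ┃         
               ┃                            ┃         


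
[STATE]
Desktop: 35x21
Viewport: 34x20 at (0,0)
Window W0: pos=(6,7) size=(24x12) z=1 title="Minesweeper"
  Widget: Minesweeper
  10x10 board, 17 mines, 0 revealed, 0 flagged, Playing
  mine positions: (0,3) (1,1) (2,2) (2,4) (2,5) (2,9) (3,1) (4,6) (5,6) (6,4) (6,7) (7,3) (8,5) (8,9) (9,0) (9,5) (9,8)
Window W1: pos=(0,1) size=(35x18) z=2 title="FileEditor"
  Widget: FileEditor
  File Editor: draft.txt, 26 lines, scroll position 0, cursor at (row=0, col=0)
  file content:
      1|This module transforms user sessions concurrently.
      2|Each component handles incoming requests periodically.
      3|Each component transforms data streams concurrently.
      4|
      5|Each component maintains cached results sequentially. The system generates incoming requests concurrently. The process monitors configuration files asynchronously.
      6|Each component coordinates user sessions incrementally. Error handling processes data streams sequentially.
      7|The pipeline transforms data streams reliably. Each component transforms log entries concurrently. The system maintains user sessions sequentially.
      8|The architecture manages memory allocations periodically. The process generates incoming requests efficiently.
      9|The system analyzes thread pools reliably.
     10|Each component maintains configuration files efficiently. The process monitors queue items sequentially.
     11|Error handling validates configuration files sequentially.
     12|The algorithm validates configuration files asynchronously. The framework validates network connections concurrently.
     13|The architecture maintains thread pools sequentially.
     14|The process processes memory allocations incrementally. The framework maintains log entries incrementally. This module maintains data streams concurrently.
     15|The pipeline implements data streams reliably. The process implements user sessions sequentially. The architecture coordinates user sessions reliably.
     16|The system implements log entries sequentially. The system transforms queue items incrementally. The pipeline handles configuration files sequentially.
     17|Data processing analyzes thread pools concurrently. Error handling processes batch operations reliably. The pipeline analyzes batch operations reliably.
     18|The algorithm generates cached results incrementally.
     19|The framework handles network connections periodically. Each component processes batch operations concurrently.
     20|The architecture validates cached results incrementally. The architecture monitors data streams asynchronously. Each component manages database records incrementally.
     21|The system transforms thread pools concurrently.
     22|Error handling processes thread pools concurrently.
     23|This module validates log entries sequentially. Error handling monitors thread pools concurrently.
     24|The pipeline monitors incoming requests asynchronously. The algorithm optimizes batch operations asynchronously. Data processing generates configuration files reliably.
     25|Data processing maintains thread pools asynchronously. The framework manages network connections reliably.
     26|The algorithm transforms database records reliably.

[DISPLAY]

                                  
┏━━━━━━━━━━━━━━━━━━━━━━━━━━━━━━━━━
┃ FileEditor                      
┠─────────────────────────────────
┃█his module transforms user sess▲
┃Each component handles incoming █
┃Each component transforms data s░
┃                                ░
┃Each component maintains cached ░
┃Each component coordinates user ░
┃The pipeline transforms data str░
┃The architecture manages memory ░
┃The system analyzes thread pools░
┃Each component maintains configu░
┃Error handling validates configu░
┃The algorithm validates configur░
┃The architecture maintains threa░
┃The process processes memory all▼
┗━━━━━━━━━━━━━━━━━━━━━━━━━━━━━━━━━
                                  


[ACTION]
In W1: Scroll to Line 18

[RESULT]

                                  
┏━━━━━━━━━━━━━━━━━━━━━━━━━━━━━━━━━
┃ FileEditor                      
┠─────────────────────────────────
┃The architecture maintains threa▲
┃The process processes memory all░
┃The pipeline implements data str░
┃The system implements log entrie░
┃Data processing analyzes thread ░
┃The algorithm generates cached r░
┃The framework handles network co░
┃The architecture validates cache░
┃The system transforms thread poo░
┃Error handling processes thread ░
┃This module validates log entrie░
┃The pipeline monitors incoming r░
┃Data processing maintains thread█
┃The algorithm transforms databas▼
┗━━━━━━━━━━━━━━━━━━━━━━━━━━━━━━━━━
                                  


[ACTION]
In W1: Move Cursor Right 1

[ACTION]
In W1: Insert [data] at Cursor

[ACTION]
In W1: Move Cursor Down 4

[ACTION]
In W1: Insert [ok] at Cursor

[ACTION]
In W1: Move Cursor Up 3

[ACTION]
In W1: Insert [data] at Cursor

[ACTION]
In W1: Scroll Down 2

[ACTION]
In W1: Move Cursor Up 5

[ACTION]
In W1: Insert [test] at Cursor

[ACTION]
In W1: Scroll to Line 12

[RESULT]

                                  
┏━━━━━━━━━━━━━━━━━━━━━━━━━━━━━━━━━
┃ FileEditor                      
┠─────────────────────────────────
┃The algorithm validates configur▲
┃The architecture maintains threa░
┃The process processes memory all░
┃The pipeline implements data str░
┃The system implements log entrie░
┃Data processing analyzes thread ░
┃The algorithm generates cached r░
┃The framework handles network co░
┃The architecture validates cache░
┃The system transforms thread poo░
┃Error handling processes thread ░
┃This module validates log entrie░
┃The pipeline monitors incoming r█
┃Data processing maintains thread▼
┗━━━━━━━━━━━━━━━━━━━━━━━━━━━━━━━━━
                                  


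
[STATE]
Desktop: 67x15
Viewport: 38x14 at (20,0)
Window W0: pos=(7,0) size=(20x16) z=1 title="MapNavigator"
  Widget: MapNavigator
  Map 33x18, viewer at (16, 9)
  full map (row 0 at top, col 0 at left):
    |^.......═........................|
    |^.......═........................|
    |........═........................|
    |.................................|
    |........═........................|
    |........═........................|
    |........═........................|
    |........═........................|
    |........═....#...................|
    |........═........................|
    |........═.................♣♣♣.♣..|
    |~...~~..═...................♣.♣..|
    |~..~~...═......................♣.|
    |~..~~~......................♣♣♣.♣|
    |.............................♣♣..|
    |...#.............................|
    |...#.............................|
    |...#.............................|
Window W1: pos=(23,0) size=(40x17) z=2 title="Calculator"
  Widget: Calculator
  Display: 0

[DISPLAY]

━━━┏━━━━━━━━━━━━━━━━━━━━━━━━━━━━━━━━━━
r  ┃ Calculator                       
───┠──────────────────────────────────
...┃                                  
...┃┌───┬───┬───┬───┐                 
...┃│ 7 │ 8 │ 9 │ ÷ │                 
...┃├───┼───┼───┼───┤                 
...┃│ 4 │ 5 │ 6 │ × │                 
...┃├───┼───┼───┼───┤                 
...┃│ 1 │ 2 │ 3 │ - │                 
...┃├───┼───┼───┼───┤                 
...┃│ 0 │ . │ = │ + │                 
...┃├───┼───┼───┼───┤                 
...┃│ C │ MC│ MR│ M+│                 


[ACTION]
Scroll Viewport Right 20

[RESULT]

━━━━━━━━━━━━━━━━━━━━━━━━━━━━━━━━━┓    
ulator                           ┃    
─────────────────────────────────┨    
                                0┃    
───┬───┬───┐                     ┃    
 8 │ 9 │ ÷ │                     ┃    
───┼───┼───┤                     ┃    
 5 │ 6 │ × │                     ┃    
───┼───┼───┤                     ┃    
 2 │ 3 │ - │                     ┃    
───┼───┼───┤                     ┃    
 . │ = │ + │                     ┃    
───┼───┼───┤                     ┃    
 MC│ MR│ M+│                     ┃    


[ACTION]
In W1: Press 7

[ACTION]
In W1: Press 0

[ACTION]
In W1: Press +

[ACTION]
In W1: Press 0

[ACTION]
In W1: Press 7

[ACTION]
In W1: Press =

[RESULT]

━━━━━━━━━━━━━━━━━━━━━━━━━━━━━━━━━┓    
ulator                           ┃    
─────────────────────────────────┨    
                               77┃    
───┬───┬───┐                     ┃    
 8 │ 9 │ ÷ │                     ┃    
───┼───┼───┤                     ┃    
 5 │ 6 │ × │                     ┃    
───┼───┼───┤                     ┃    
 2 │ 3 │ - │                     ┃    
───┼───┼───┤                     ┃    
 . │ = │ + │                     ┃    
───┼───┼───┤                     ┃    
 MC│ MR│ M+│                     ┃    


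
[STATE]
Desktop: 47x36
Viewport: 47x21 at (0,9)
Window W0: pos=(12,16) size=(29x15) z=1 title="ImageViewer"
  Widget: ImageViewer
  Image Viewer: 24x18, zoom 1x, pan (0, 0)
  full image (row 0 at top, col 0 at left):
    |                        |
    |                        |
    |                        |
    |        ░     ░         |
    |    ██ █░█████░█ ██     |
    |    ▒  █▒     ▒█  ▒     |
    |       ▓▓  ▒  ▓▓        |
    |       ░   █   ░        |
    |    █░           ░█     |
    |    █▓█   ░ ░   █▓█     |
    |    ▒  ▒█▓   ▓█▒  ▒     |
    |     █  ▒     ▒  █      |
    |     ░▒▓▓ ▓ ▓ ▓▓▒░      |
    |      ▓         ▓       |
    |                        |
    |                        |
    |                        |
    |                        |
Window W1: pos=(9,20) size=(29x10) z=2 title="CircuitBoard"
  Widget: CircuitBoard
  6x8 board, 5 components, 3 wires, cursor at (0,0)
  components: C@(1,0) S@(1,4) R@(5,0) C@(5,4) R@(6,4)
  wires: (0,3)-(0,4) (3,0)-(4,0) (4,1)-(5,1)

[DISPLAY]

                                               
                                               
                                               
                                               
                                               
                                               
                                               
            ┏━━━━━━━━━━━━━━━━━━━━━━━━━━━┓      
            ┃ ImageViewer               ┃      
            ┠───────────────────────────┨      
            ┃                           ┃      
         ┏━━━━━━━━━━━━━━━━━━━━━━━━━━━┓  ┃      
         ┃ CircuitBoard              ┃  ┃      
         ┠───────────────────────────┨  ┃      
         ┃   0 1 2 3 4 5             ┃  ┃      
         ┃0  [.]          · ─ ·      ┃  ┃      
         ┃                           ┃  ┃      
         ┃1   C               S      ┃  ┃      
         ┃                           ┃  ┃      
         ┃2                          ┃  ┃      
         ┗━━━━━━━━━━━━━━━━━━━━━━━━━━━┛  ┃      


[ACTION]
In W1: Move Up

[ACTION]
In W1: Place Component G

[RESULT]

                                               
                                               
                                               
                                               
                                               
                                               
                                               
            ┏━━━━━━━━━━━━━━━━━━━━━━━━━━━┓      
            ┃ ImageViewer               ┃      
            ┠───────────────────────────┨      
            ┃                           ┃      
         ┏━━━━━━━━━━━━━━━━━━━━━━━━━━━┓  ┃      
         ┃ CircuitBoard              ┃  ┃      
         ┠───────────────────────────┨  ┃      
         ┃   0 1 2 3 4 5             ┃  ┃      
         ┃0  [G]          · ─ ·      ┃  ┃      
         ┃                           ┃  ┃      
         ┃1   C               S      ┃  ┃      
         ┃                           ┃  ┃      
         ┃2                          ┃  ┃      
         ┗━━━━━━━━━━━━━━━━━━━━━━━━━━━┛  ┃      


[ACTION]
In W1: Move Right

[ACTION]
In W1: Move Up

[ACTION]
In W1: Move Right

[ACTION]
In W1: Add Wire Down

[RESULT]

                                               
                                               
                                               
                                               
                                               
                                               
                                               
            ┏━━━━━━━━━━━━━━━━━━━━━━━━━━━┓      
            ┃ ImageViewer               ┃      
            ┠───────────────────────────┨      
            ┃                           ┃      
         ┏━━━━━━━━━━━━━━━━━━━━━━━━━━━┓  ┃      
         ┃ CircuitBoard              ┃  ┃      
         ┠───────────────────────────┨  ┃      
         ┃   0 1 2 3 4 5             ┃  ┃      
         ┃0   G      [.]  · ─ ·      ┃  ┃      
         ┃            │              ┃  ┃      
         ┃1   C       ·       S      ┃  ┃      
         ┃                           ┃  ┃      
         ┃2                          ┃  ┃      
         ┗━━━━━━━━━━━━━━━━━━━━━━━━━━━┛  ┃      


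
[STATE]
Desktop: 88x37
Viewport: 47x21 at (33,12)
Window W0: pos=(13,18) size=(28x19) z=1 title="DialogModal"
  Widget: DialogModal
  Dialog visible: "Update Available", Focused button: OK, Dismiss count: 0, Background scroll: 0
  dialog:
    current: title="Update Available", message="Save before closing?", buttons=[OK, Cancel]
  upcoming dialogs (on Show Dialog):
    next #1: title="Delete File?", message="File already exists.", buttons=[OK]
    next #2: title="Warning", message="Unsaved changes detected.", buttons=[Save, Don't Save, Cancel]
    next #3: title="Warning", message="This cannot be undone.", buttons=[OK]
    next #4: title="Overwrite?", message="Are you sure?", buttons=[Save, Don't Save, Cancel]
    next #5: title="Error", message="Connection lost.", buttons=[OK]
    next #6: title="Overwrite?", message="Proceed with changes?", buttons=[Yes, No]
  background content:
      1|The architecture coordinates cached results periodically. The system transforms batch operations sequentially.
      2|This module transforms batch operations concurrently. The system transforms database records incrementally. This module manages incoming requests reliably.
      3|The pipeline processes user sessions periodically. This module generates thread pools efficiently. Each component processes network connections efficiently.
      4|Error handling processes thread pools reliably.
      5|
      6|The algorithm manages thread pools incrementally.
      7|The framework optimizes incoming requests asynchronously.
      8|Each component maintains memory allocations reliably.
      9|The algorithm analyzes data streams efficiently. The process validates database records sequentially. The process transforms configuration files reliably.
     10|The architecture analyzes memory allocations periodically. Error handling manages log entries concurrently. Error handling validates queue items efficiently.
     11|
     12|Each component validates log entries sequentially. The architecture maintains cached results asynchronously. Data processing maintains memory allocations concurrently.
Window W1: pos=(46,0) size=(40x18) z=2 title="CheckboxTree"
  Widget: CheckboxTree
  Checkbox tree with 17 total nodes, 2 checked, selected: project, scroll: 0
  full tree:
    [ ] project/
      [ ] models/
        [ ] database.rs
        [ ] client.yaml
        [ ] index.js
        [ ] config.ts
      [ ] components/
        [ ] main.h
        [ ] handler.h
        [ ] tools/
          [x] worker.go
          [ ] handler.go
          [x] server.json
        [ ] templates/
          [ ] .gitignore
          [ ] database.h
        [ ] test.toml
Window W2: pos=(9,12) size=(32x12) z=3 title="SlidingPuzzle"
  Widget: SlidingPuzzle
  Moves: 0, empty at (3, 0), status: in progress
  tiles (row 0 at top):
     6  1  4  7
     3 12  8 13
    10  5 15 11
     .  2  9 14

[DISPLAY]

━━━━━━━┓     ┃     [-] tools/                  
       ┃     ┃       [x] worker.go             
───────┨     ┃       [ ] handler.go            
       ┃     ┃       [x] server.json           
       ┃     ┃     [ ] templates/              
       ┃     ┗━━━━━━━━━━━━━━━━━━━━━━━━━━━━━━━━━
       ┃                                       
       ┃                                       
       ┃                                       
       ┃                                       
       ┃                                       
━━━━━━━┛                                       
esses t┃                                       
       ┃                                       
────┐re┃                                       
le  │in┃                                       
ing?│ m┃                                       
    │at┃                                       
────┘s ┃                                       
       ┃                                       
dates l┃                                       


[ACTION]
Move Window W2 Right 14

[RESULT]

━━━━━━━━━━━━━━━━━━━━━┓ tools/                  
uzzle                ┃x] worker.go             
─────────────────────┨ ] handler.go            
─┬────┬────┐         ┃x] server.json           
 │  4 │  7 │         ┃ templates/              
─┼────┼────┤         ┃━━━━━━━━━━━━━━━━━━━━━━━━━
 │  8 │ 13 │         ┃                         
─┼────┼────┤         ┃                         
 │ 15 │ 11 │         ┃                         
─┼────┼────┤         ┃                         
 │  9 │ 14 │         ┃                         
━━━━━━━━━━━━━━━━━━━━━┛                         
esses t┃                                       
       ┃                                       
────┐re┃                                       
le  │in┃                                       
ing?│ m┃                                       
    │at┃                                       
────┘s ┃                                       
       ┃                                       
dates l┃                                       


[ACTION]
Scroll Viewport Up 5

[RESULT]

             ┃     [ ] index.js                
             ┃     [ ] config.ts               
             ┃   [-] components/               
             ┃     [ ] main.h                  
             ┃     [ ] handler.h               
━━━━━━━━━━━━━━━━━━━━━┓ tools/                  
uzzle                ┃x] worker.go             
─────────────────────┨ ] handler.go            
─┬────┬────┐         ┃x] server.json           
 │  4 │  7 │         ┃ templates/              
─┼────┼────┤         ┃━━━━━━━━━━━━━━━━━━━━━━━━━
 │  8 │ 13 │         ┃                         
─┼────┼────┤         ┃                         
 │ 15 │ 11 │         ┃                         
─┼────┼────┤         ┃                         
 │  9 │ 14 │         ┃                         
━━━━━━━━━━━━━━━━━━━━━┛                         
esses t┃                                       
       ┃                                       
────┐re┃                                       
le  │in┃                                       


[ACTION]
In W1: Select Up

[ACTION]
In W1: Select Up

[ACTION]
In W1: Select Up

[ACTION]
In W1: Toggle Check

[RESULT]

             ┃     [x] index.js                
             ┃     [x] config.ts               
             ┃   [x] components/               
             ┃     [x] main.h                  
             ┃     [x] handler.h               
━━━━━━━━━━━━━━━━━━━━━┓ tools/                  
uzzle                ┃x] worker.go             
─────────────────────┨x] handler.go            
─┬────┬────┐         ┃x] server.json           
 │  4 │  7 │         ┃ templates/              
─┼────┼────┤         ┃━━━━━━━━━━━━━━━━━━━━━━━━━
 │  8 │ 13 │         ┃                         
─┼────┼────┤         ┃                         
 │ 15 │ 11 │         ┃                         
─┼────┼────┤         ┃                         
 │  9 │ 14 │         ┃                         
━━━━━━━━━━━━━━━━━━━━━┛                         
esses t┃                                       
       ┃                                       
────┐re┃                                       
le  │in┃                                       


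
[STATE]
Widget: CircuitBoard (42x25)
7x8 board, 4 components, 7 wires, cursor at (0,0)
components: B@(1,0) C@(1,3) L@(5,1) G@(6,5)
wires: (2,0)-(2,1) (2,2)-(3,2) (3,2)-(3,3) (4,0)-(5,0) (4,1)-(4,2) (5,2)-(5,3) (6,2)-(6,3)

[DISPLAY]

   0 1 2 3 4 5 6                          
0  [.]                                    
                                          
1   B           C                         
                                          
2   · ─ ·   ·                             
            │                             
3           · ─ ·                         
                                          
4   ·   · ─ ·                             
    │                                     
5   ·   L   · ─ ·                         
                                          
6           · ─ ·       G                 
                                          
7                                         
Cursor: (0,0)                             
                                          
                                          
                                          
                                          
                                          
                                          
                                          
                                          


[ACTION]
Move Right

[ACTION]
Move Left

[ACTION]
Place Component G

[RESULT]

   0 1 2 3 4 5 6                          
0  [G]                                    
                                          
1   B           C                         
                                          
2   · ─ ·   ·                             
            │                             
3           · ─ ·                         
                                          
4   ·   · ─ ·                             
    │                                     
5   ·   L   · ─ ·                         
                                          
6           · ─ ·       G                 
                                          
7                                         
Cursor: (0,0)                             
                                          
                                          
                                          
                                          
                                          
                                          
                                          
                                          


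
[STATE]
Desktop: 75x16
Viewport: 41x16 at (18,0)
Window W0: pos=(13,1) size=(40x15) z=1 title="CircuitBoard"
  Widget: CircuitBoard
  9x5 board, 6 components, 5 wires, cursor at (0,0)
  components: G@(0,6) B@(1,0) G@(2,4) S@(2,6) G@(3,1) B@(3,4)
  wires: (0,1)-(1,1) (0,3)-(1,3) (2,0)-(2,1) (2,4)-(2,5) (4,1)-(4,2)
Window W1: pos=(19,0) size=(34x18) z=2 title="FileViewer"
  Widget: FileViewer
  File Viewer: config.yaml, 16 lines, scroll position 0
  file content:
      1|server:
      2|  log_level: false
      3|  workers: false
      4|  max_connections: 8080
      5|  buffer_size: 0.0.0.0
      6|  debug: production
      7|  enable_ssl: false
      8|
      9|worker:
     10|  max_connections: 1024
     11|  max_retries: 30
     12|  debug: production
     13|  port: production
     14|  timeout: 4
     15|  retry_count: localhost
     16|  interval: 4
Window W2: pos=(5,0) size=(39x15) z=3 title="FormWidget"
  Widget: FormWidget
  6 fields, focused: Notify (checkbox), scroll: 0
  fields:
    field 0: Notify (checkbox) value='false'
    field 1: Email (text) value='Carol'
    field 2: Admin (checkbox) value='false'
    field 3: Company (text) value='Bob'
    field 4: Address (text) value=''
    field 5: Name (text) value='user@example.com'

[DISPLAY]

━━━━━━━━━━━━━━━━━━━━━━━━━┓━━━━━━━━┓      
                         ┃        ┃      
─────────────────────────┨────────┨      
  [ ]                    ┃       ▲┃      
  [Carol                ]┃       █┃      
  [ ]                    ┃       ░┃      
  [Bob                  ]┃       ░┃      
  [                     ]┃       ░┃      
  [user@example.com     ]┃       ░┃      
                         ┃       ░┃      
                         ┃       ░┃      
                         ┃       ░┃      
                         ┃       ░┃      
                         ┃       ░┃      
━━━━━━━━━━━━━━━━━━━━━━━━━┛       ░┃      
━┃  port: production             ░┃      


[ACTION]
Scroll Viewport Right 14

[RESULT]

━━━━━━━━━━━┓━━━━━━━━┓                    
           ┃        ┃                    
───────────┨────────┨                    
           ┃       ▲┃                    
          ]┃       █┃                    
           ┃       ░┃                    
          ]┃       ░┃                    
          ]┃       ░┃                    
e.com     ]┃       ░┃                    
           ┃       ░┃                    
           ┃       ░┃                    
           ┃       ░┃                    
           ┃       ░┃                    
           ┃       ░┃                    
━━━━━━━━━━━┛       ░┃                    
uction             ░┃                    


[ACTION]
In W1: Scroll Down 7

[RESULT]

━━━━━━━━━━━┓━━━━━━━━┓                    
           ┃        ┃                    
───────────┨────────┨                    
           ┃       ▲┃                    
          ]┃       ░┃                    
           ┃       ░┃                    
          ]┃       ░┃                    
          ]┃       ░┃                    
e.com     ]┃       ░┃                    
           ┃       ░┃                    
           ┃       ░┃                    
           ┃       ░┃                    
           ┃       ░┃                    
           ┃       ░┃                    
━━━━━━━━━━━┛       ░┃                    
t: localhost       █┃                    


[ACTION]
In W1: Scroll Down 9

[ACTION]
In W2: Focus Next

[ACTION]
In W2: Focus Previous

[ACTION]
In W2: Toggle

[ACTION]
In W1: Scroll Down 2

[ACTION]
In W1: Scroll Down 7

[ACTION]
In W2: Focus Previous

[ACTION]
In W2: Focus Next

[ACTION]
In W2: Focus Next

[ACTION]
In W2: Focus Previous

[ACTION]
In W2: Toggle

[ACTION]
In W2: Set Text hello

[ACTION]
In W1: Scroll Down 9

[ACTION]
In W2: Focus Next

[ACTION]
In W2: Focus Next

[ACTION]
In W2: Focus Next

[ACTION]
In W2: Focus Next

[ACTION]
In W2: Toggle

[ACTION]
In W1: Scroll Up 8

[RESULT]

━━━━━━━━━━━┓━━━━━━━━┓                    
           ┃        ┃                    
───────────┨────────┨                    
           ┃       ▲┃                    
          ]┃       █┃                    
           ┃       ░┃                    
          ]┃       ░┃                    
          ]┃       ░┃                    
e.com     ]┃       ░┃                    
           ┃       ░┃                    
           ┃       ░┃                    
           ┃       ░┃                    
           ┃       ░┃                    
           ┃       ░┃                    
━━━━━━━━━━━┛       ░┃                    
uction             ░┃                    
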